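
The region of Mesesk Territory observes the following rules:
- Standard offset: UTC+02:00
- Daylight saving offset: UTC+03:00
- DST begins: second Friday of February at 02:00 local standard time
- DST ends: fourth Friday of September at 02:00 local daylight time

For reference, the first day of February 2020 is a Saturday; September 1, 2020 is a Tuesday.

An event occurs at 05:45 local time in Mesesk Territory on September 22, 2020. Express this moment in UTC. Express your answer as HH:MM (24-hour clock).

02:45

1 February 2020 is a Saturday, so the first Friday is February 7 and the second is February 14.
1 September 2020 is a Tuesday, so the first Friday is September 4 and the fourth is September 25.
September 22, 2020 lies within the daylight-saving period (14 February – 25 September), so Mesesk Territory is on daylight time, UTC+03:00.
05:45 local − 3h = 02:45 UTC.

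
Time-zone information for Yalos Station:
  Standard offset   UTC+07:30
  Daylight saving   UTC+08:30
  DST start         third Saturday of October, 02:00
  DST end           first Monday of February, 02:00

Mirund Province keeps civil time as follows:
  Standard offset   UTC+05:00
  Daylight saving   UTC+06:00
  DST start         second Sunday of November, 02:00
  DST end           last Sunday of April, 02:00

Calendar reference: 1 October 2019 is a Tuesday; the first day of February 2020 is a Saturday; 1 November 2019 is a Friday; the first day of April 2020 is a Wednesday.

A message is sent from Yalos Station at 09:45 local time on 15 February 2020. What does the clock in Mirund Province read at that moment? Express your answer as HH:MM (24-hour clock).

08:15

1 October 2019 is a Tuesday, so the first Saturday is October 5 and the third is October 19.
1 February 2020 is a Saturday, so the first Monday is February 3.
Daylight saving runs 19 October 2019 – 3 February 2020; 15 February 2020 is outside that window, so Yalos Station is on standard time at UTC+07:30.
09:45 Yalos Station − 7h30m = 02:15 UTC.
1 November 2019 is a Friday, so the first Sunday is November 3 and the second is November 10.
1 April 2020 is a Wednesday, so Sundays fall on 5, 12, 19, 26; the last is April 26.
At the standard offset (UTC+05:00), 02:15 UTC + 5h = 07:15 Mirund Province standard time.
Daylight saving runs 10 November 2019 – 26 April 2020; the standard-time date in Mirund Province, 15 February 2020, is inside that window, so Mirund Province is at UTC+06:00.
02:15 UTC + 6h = 08:15 Mirund Province.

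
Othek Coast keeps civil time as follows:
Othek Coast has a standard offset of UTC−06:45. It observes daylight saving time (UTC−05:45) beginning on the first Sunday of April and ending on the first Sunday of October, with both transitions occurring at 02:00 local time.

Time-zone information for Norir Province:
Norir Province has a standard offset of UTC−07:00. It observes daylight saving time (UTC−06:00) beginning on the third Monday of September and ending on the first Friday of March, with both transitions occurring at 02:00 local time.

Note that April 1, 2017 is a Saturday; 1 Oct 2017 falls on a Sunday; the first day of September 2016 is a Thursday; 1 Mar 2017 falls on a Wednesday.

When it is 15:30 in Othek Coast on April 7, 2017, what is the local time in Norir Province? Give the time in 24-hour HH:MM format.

14:15

1 April 2017 is a Saturday, so the first Sunday is April 2.
1 October 2017 is a Sunday, so the first Sunday is October 1.
April 7, 2017 falls between 2 April and 1 October, so daylight saving is in effect and Othek Coast is at UTC−05:45.
15:30 Othek Coast + 5h45m = 21:15 UTC.
1 September 2016 is a Thursday, so the first Monday is September 5 and the third is September 19.
1 March 2017 is a Wednesday, so the first Friday is March 3.
At the standard offset (UTC−07:00), 21:15 UTC − 7h = 14:15 Norir Province standard time.
The standard-time date in Norir Province, April 7, 2017, is outside the daylight-saving period (19 September 2016 – 3 March 2017), so Norir Province is on standard time, UTC−07:00.
21:15 UTC − 7h = 14:15 Norir Province.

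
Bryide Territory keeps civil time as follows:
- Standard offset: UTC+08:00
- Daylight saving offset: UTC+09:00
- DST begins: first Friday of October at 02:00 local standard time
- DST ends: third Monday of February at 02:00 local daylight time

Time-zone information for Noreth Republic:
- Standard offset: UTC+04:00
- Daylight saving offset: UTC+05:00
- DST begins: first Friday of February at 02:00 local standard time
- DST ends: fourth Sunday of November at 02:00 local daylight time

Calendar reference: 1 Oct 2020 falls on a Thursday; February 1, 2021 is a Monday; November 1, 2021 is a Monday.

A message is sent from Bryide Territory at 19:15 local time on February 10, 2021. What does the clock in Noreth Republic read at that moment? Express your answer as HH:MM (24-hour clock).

1 October 2020 is a Thursday, so the first Friday is October 2.
1 February 2021 is a Monday, so the first Monday is February 1 and the third is February 15.
February 10, 2021 lies within the daylight-saving period (2 October 2020 – 15 February 2021), so Bryide Territory is on daylight time, UTC+09:00.
19:15 Bryide Territory − 9h = 10:15 UTC.
1 February 2021 is a Monday, so the first Friday is February 5.
1 November 2021 is a Monday, so the first Sunday is November 7 and the fourth is November 28.
At the standard offset (UTC+04:00), 10:15 UTC + 4h = 14:15 Noreth Republic standard time.
Daylight saving runs 5 February – 28 November; the standard-time date in Noreth Republic, February 10, 2021, is inside that window, so Noreth Republic is at UTC+05:00.
10:15 UTC + 5h = 15:15 Noreth Republic.

15:15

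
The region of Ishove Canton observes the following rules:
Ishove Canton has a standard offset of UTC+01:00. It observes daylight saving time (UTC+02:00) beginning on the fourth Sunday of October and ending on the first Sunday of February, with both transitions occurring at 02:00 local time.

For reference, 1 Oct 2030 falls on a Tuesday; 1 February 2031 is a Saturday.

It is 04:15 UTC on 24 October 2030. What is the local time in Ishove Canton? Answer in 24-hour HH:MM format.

1 October 2030 is a Tuesday, so the first Sunday is October 6 and the fourth is October 27.
1 February 2031 is a Saturday, so the first Sunday is February 2.
At the standard offset (UTC+01:00), 04:15 UTC + 1h = 05:15 Ishove Canton standard time.
Daylight saving runs 27 October 2030 – 2 February 2031; the standard-time date in Ishove Canton, 24 October 2030, is outside that window, so Ishove Canton is on standard time at UTC+01:00.
04:15 UTC + 1h = 05:15 local.

05:15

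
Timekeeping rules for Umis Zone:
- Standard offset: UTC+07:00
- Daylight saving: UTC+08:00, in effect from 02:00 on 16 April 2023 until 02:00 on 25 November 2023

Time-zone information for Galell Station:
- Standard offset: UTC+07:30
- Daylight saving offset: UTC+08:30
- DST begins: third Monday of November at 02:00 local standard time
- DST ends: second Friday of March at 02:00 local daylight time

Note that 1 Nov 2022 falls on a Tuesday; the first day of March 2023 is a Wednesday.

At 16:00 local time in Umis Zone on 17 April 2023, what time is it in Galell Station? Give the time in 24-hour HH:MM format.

15:30

17 April 2023 falls between 16 April and 25 November, so daylight saving is in effect and Umis Zone is at UTC+08:00.
16:00 Umis Zone − 8h = 08:00 UTC.
1 November 2022 is a Tuesday, so the first Monday is November 7 and the third is November 21.
1 March 2023 is a Wednesday, so the first Friday is March 3 and the second is March 10.
At the standard offset (UTC+07:30), 08:00 UTC + 7h30m = 15:30 Galell Station standard time.
The standard-time date in Galell Station, 17 April 2023, is outside the daylight-saving period (21 November 2022 – 10 March 2023), so Galell Station is on standard time, UTC+07:30.
08:00 UTC + 7h30m = 15:30 Galell Station.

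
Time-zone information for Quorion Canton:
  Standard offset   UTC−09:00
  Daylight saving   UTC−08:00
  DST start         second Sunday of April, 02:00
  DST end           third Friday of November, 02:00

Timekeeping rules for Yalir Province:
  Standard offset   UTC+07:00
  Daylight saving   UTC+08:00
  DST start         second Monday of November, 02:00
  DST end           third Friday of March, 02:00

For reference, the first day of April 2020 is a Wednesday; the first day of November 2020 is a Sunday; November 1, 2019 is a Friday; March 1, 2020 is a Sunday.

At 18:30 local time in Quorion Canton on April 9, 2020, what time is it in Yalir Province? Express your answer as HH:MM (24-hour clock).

10:30

1 April 2020 is a Wednesday, so the first Sunday is April 5 and the second is April 12.
1 November 2020 is a Sunday, so the first Friday is November 6 and the third is November 20.
April 9, 2020 is outside the daylight-saving period (12 April – 20 November), so Quorion Canton is on standard time, UTC−09:00.
18:30 Quorion Canton + 9h = 03:30 UTC (rolling into the next day, 10 April 2020).
1 November 2019 is a Friday, so the first Monday is November 4 and the second is November 11.
1 March 2020 is a Sunday, so the first Friday is March 6 and the third is March 20.
At the standard offset (UTC+07:00), 03:30 UTC + 7h = 10:30 Yalir Province standard time.
The standard-time date in Yalir Province, April 10, 2020, is outside the daylight-saving period (11 November 2019 – 20 March 2020), so Yalir Province is on standard time, UTC+07:00.
03:30 UTC + 7h = 10:30 Yalir Province.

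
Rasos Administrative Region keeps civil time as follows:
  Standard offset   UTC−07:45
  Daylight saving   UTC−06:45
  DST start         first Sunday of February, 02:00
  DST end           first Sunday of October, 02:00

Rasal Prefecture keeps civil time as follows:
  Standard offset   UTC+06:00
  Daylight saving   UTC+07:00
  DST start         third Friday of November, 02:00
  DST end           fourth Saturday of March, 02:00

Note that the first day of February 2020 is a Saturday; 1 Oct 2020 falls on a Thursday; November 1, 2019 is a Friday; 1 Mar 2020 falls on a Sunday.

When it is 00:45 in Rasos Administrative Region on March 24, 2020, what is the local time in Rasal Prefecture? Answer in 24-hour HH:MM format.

14:30

1 February 2020 is a Saturday, so the first Sunday is February 2.
1 October 2020 is a Thursday, so the first Sunday is October 4.
Daylight saving runs 2 February – 4 October; March 24, 2020 is inside that window, so Rasos Administrative Region is at UTC−06:45.
00:45 Rasos Administrative Region + 6h45m = 07:30 UTC.
1 November 2019 is a Friday, so the first Friday is November 1 and the third is November 15.
1 March 2020 is a Sunday, so the first Saturday is March 7 and the fourth is March 28.
At the standard offset (UTC+06:00), 07:30 UTC + 6h = 13:30 Rasal Prefecture standard time.
The standard-time date in Rasal Prefecture, March 24, 2020, falls between 15 November 2019 and 28 March 2020, so daylight saving is in effect and Rasal Prefecture is at UTC+07:00.
07:30 UTC + 7h = 14:30 Rasal Prefecture.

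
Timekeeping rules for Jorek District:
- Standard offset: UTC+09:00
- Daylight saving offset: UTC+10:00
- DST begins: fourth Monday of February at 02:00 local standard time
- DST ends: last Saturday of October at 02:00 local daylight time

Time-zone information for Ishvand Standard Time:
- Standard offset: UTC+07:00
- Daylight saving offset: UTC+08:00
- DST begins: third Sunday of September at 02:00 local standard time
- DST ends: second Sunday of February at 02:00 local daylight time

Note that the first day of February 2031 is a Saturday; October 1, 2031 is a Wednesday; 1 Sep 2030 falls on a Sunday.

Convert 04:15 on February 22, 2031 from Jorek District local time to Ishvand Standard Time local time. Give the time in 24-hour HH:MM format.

1 February 2031 is a Saturday, so the first Monday is February 3 and the fourth is February 24.
1 October 2031 is a Wednesday, so Saturdays fall on 4, 11, 18, 25; the last is October 25.
February 22, 2031 does not fall between 24 February and 25 October, so daylight saving is not in effect and Jorek District is at UTC+09:00.
04:15 Jorek District − 9h = 19:15 UTC (rolling into the previous day, 21 February 2031).
1 September 2030 is a Sunday, so the first Sunday is September 1 and the third is September 15.
1 February 2031 is a Saturday, so the first Sunday is February 2 and the second is February 9.
At the standard offset (UTC+07:00), 19:15 UTC + 7h = 02:15 Ishvand Standard Time standard time (rolling into the next day, 22 February 2031).
The standard-time date in Ishvand Standard Time, February 22, 2031, is outside the daylight-saving period (15 September 2030 – 9 February 2031), so Ishvand Standard Time is on standard time, UTC+07:00.
19:15 UTC + 7h = 02:15 Ishvand Standard Time (rolling into the next day, 22 February 2031).

02:15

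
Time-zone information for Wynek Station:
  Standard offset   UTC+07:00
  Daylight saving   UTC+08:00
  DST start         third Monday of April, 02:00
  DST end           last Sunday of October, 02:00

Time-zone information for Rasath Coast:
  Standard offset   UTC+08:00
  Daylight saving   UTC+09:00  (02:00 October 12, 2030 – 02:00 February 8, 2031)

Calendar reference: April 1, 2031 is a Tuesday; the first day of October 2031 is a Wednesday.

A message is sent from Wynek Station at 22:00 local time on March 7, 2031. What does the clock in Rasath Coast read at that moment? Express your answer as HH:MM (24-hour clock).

23:00

1 April 2031 is a Tuesday, so the first Monday is April 7 and the third is April 21.
1 October 2031 is a Wednesday, so Sundays fall on 5, 12, 19, 26; the last is October 26.
Daylight saving runs 21 April – 26 October; March 7, 2031 is outside that window, so Wynek Station is on standard time at UTC+07:00.
22:00 Wynek Station − 7h = 15:00 UTC.
At the standard offset (UTC+08:00), 15:00 UTC + 8h = 23:00 Rasath Coast standard time.
The standard-time date in Rasath Coast, March 7, 2031, is outside the daylight-saving period (12 October 2030 – 8 February 2031), so Rasath Coast is on standard time, UTC+08:00.
15:00 UTC + 8h = 23:00 Rasath Coast.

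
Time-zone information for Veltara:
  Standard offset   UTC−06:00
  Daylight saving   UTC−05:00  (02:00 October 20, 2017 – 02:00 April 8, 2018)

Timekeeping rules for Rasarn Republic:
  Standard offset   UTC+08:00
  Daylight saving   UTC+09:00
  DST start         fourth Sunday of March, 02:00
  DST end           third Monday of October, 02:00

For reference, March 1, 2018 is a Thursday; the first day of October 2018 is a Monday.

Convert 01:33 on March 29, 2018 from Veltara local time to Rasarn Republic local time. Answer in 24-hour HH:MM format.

March 29, 2018 lies within the daylight-saving period (20 October 2017 – 8 April 2018), so Veltara is on daylight time, UTC−05:00.
01:33 Veltara + 5h = 06:33 UTC.
1 March 2018 is a Thursday, so the first Sunday is March 4 and the fourth is March 25.
1 October 2018 is a Monday, so the first Monday is October 1 and the third is October 15.
At the standard offset (UTC+08:00), 06:33 UTC + 8h = 14:33 Rasarn Republic standard time.
Daylight saving runs 25 March – 15 October; the standard-time date in Rasarn Republic, March 29, 2018, is inside that window, so Rasarn Republic is at UTC+09:00.
06:33 UTC + 9h = 15:33 Rasarn Republic.

15:33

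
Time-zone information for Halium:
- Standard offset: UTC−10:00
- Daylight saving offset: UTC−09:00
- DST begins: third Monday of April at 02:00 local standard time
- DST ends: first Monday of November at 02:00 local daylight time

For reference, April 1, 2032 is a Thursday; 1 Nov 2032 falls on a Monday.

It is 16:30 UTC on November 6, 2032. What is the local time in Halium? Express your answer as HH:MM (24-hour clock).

06:30

1 April 2032 is a Thursday, so the first Monday is April 5 and the third is April 19.
1 November 2032 is a Monday, so the first Monday is November 1.
At the standard offset (UTC−10:00), 16:30 UTC − 10h = 06:30 Halium standard time.
Daylight saving runs 19 April – 1 November; the standard-time date in Halium, November 6, 2032, is outside that window, so Halium is on standard time at UTC−10:00.
16:30 UTC − 10h = 06:30 local.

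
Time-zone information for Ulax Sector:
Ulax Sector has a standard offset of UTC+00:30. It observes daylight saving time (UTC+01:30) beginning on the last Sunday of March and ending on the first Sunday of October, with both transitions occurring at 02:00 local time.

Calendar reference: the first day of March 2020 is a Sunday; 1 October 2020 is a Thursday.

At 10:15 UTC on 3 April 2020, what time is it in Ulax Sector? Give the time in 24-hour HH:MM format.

11:45

1 March 2020 is a Sunday, so Sundays fall on 1, 8, 15, 22, 29; the last is March 29.
1 October 2020 is a Thursday, so the first Sunday is October 4.
At the standard offset (UTC+00:30), 10:15 UTC + 0h30m = 10:45 Ulax Sector standard time.
The standard-time date in Ulax Sector, 3 April 2020, lies within the daylight-saving period (29 March – 4 October), so Ulax Sector is on daylight time, UTC+01:30.
10:15 UTC + 1h30m = 11:45 local.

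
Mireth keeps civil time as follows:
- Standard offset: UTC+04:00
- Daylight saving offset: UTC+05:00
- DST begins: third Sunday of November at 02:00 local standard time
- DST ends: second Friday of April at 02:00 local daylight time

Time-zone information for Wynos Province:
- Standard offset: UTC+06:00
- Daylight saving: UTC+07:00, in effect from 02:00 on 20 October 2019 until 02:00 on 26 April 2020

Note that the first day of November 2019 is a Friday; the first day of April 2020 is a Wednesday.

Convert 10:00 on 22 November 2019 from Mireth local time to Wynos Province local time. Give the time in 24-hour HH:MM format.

12:00

1 November 2019 is a Friday, so the first Sunday is November 3 and the third is November 17.
1 April 2020 is a Wednesday, so the first Friday is April 3 and the second is April 10.
22 November 2019 falls between 17 November 2019 and 10 April 2020, so daylight saving is in effect and Mireth is at UTC+05:00.
10:00 Mireth − 5h = 05:00 UTC.
At the standard offset (UTC+06:00), 05:00 UTC + 6h = 11:00 Wynos Province standard time.
Daylight saving runs 20 October 2019 – 26 April 2020; the standard-time date in Wynos Province, 22 November 2019, is inside that window, so Wynos Province is at UTC+07:00.
05:00 UTC + 7h = 12:00 Wynos Province.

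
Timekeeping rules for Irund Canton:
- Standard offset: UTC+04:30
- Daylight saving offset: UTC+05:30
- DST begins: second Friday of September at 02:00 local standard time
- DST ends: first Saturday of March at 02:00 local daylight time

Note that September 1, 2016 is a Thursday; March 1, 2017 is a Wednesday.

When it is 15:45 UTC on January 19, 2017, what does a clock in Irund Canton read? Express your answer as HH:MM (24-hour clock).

21:15

1 September 2016 is a Thursday, so the first Friday is September 2 and the second is September 9.
1 March 2017 is a Wednesday, so the first Saturday is March 4.
At the standard offset (UTC+04:30), 15:45 UTC + 4h30m = 20:15 Irund Canton standard time.
The standard-time date in Irund Canton, January 19, 2017, lies within the daylight-saving period (9 September 2016 – 4 March 2017), so Irund Canton is on daylight time, UTC+05:30.
15:45 UTC + 5h30m = 21:15 local.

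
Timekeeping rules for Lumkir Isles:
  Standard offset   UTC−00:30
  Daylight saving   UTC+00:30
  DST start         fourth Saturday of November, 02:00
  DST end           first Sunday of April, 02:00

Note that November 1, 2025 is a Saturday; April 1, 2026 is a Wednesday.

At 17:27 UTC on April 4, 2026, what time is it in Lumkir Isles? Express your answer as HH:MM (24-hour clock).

17:57

1 November 2025 is a Saturday, so the first Saturday is November 1 and the fourth is November 22.
1 April 2026 is a Wednesday, so the first Sunday is April 5.
At the standard offset (UTC−00:30), 17:27 UTC − 0h30m = 16:57 Lumkir Isles standard time.
The standard-time date in Lumkir Isles, April 4, 2026, lies within the daylight-saving period (22 November 2025 – 5 April 2026), so Lumkir Isles is on daylight time, UTC+00:30.
17:27 UTC + 0h30m = 17:57 local.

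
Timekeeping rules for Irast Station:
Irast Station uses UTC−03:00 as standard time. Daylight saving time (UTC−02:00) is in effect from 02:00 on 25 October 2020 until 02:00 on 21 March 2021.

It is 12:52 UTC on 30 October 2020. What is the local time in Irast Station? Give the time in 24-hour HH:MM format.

10:52

At the standard offset (UTC−03:00), 12:52 UTC − 3h = 09:52 Irast Station standard time.
The standard-time date in Irast Station, 30 October 2020, lies within the daylight-saving period (25 October 2020 – 21 March 2021), so Irast Station is on daylight time, UTC−02:00.
12:52 UTC − 2h = 10:52 local.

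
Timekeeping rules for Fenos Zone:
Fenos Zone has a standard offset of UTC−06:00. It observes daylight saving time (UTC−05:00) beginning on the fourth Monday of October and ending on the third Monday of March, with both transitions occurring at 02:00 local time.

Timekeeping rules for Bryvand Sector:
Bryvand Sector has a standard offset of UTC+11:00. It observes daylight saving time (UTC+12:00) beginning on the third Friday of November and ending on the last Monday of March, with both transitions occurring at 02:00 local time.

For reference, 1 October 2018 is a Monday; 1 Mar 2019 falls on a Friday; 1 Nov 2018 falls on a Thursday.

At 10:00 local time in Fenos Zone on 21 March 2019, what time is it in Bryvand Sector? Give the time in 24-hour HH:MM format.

04:00

1 October 2018 is a Monday, so the first Monday is October 1 and the fourth is October 22.
1 March 2019 is a Friday, so the first Monday is March 4 and the third is March 18.
21 March 2019 does not fall between 22 October 2018 and 18 March 2019, so daylight saving is not in effect and Fenos Zone is at UTC−06:00.
10:00 Fenos Zone + 6h = 16:00 UTC.
1 November 2018 is a Thursday, so the first Friday is November 2 and the third is November 16.
1 March 2019 is a Friday, so Mondays fall on 4, 11, 18, 25; the last is March 25.
At the standard offset (UTC+11:00), 16:00 UTC + 11h = 03:00 Bryvand Sector standard time (rolling into the next day, 22 March 2019).
Daylight saving runs 16 November 2018 – 25 March 2019; the standard-time date in Bryvand Sector, 22 March 2019, is inside that window, so Bryvand Sector is at UTC+12:00.
16:00 UTC + 12h = 04:00 Bryvand Sector (rolling into the next day, 22 March 2019).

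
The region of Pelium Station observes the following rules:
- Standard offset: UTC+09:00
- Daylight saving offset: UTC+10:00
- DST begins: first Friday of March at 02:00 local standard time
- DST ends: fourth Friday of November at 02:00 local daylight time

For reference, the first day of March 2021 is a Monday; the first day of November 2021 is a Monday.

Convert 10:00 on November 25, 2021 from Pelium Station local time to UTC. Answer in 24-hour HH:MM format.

1 March 2021 is a Monday, so the first Friday is March 5.
1 November 2021 is a Monday, so the first Friday is November 5 and the fourth is November 26.
November 25, 2021 lies within the daylight-saving period (5 March – 26 November), so Pelium Station is on daylight time, UTC+10:00.
10:00 local − 10h = 00:00 UTC.

00:00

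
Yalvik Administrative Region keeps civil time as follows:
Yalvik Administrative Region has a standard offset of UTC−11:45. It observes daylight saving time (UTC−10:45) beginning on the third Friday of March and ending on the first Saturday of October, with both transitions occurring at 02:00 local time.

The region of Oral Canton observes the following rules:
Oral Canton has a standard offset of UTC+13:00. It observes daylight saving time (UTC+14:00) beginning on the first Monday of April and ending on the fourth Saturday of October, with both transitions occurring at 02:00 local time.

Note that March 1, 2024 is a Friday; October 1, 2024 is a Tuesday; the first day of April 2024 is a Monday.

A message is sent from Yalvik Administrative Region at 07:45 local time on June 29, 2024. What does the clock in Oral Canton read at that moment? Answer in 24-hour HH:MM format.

08:30

1 March 2024 is a Friday, so the first Friday is March 1 and the third is March 15.
1 October 2024 is a Tuesday, so the first Saturday is October 5.
June 29, 2024 lies within the daylight-saving period (15 March – 5 October), so Yalvik Administrative Region is on daylight time, UTC−10:45.
07:45 Yalvik Administrative Region + 10h45m = 18:30 UTC.
1 April 2024 is a Monday, so the first Monday is April 1.
1 October 2024 is a Tuesday, so the first Saturday is October 5 and the fourth is October 26.
At the standard offset (UTC+13:00), 18:30 UTC + 13h = 07:30 Oral Canton standard time (rolling into the next day, 30 June 2024).
The standard-time date in Oral Canton, June 30, 2024, falls between 1 April and 26 October, so daylight saving is in effect and Oral Canton is at UTC+14:00.
18:30 UTC + 14h = 08:30 Oral Canton (rolling into the next day, 30 June 2024).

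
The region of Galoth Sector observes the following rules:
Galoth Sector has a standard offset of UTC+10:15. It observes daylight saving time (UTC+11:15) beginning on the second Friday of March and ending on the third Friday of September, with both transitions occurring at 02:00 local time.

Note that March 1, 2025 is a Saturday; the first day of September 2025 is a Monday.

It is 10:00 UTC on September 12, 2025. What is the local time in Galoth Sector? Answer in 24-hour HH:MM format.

21:15

1 March 2025 is a Saturday, so the first Friday is March 7 and the second is March 14.
1 September 2025 is a Monday, so the first Friday is September 5 and the third is September 19.
At the standard offset (UTC+10:15), 10:00 UTC + 10h15m = 20:15 Galoth Sector standard time.
Daylight saving runs 14 March – 19 September; the standard-time date in Galoth Sector, September 12, 2025, is inside that window, so Galoth Sector is at UTC+11:15.
10:00 UTC + 11h15m = 21:15 local.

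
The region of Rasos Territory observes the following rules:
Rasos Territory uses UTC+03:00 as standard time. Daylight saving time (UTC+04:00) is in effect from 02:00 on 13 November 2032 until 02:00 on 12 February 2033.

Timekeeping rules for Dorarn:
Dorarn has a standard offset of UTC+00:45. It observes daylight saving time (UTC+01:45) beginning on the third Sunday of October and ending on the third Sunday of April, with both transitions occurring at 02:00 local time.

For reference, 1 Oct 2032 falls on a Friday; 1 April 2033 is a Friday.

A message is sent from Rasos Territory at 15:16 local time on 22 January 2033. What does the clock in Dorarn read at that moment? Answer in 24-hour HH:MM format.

22 January 2033 falls between 13 November 2032 and 12 February 2033, so daylight saving is in effect and Rasos Territory is at UTC+04:00.
15:16 Rasos Territory − 4h = 11:16 UTC.
1 October 2032 is a Friday, so the first Sunday is October 3 and the third is October 17.
1 April 2033 is a Friday, so the first Sunday is April 3 and the third is April 17.
At the standard offset (UTC+00:45), 11:16 UTC + 0h45m = 12:01 Dorarn standard time.
The standard-time date in Dorarn, 22 January 2033, lies within the daylight-saving period (17 October 2032 – 17 April 2033), so Dorarn is on daylight time, UTC+01:45.
11:16 UTC + 1h45m = 13:01 Dorarn.

13:01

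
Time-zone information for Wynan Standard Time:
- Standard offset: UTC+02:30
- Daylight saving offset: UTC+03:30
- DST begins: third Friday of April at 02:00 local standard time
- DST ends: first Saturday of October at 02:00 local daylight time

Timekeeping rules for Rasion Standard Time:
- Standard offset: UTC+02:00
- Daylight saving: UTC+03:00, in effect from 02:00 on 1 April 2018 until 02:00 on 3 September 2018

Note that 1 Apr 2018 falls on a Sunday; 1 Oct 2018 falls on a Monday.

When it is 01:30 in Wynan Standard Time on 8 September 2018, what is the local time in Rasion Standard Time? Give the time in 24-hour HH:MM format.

1 April 2018 is a Sunday, so the first Friday is April 6 and the third is April 20.
1 October 2018 is a Monday, so the first Saturday is October 6.
8 September 2018 lies within the daylight-saving period (20 April – 6 October), so Wynan Standard Time is on daylight time, UTC+03:30.
01:30 Wynan Standard Time − 3h30m = 22:00 UTC (rolling into the previous day, 7 September 2018).
At the standard offset (UTC+02:00), 22:00 UTC + 2h = 00:00 Rasion Standard Time standard time (rolling into the next day, 8 September 2018).
The standard-time date in Rasion Standard Time, 8 September 2018, does not fall between 1 April and 3 September, so daylight saving is not in effect and Rasion Standard Time is at UTC+02:00.
22:00 UTC + 2h = 00:00 Rasion Standard Time (rolling into the next day, 8 September 2018).

00:00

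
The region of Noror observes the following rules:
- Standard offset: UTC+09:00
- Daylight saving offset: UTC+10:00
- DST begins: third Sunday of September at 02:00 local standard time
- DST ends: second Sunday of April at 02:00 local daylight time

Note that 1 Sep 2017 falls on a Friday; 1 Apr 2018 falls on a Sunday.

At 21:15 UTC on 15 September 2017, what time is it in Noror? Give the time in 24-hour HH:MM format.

06:15

1 September 2017 is a Friday, so the first Sunday is September 3 and the third is September 17.
1 April 2018 is a Sunday, so the first Sunday is April 1 and the second is April 8.
At the standard offset (UTC+09:00), 21:15 UTC + 9h = 06:15 Noror standard time (rolling into the next day, 16 September 2017).
Daylight saving runs 17 September 2017 – 8 April 2018; the standard-time date in Noror, 16 September 2017, is outside that window, so Noror is on standard time at UTC+09:00.
21:15 UTC + 9h = 06:15 local (rolling into the next day, 16 September 2017).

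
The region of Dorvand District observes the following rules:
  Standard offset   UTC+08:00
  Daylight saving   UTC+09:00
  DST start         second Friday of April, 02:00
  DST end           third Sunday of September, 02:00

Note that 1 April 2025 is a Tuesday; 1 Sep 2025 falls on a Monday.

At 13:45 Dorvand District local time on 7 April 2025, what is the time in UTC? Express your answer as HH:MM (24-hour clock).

1 April 2025 is a Tuesday, so the first Friday is April 4 and the second is April 11.
1 September 2025 is a Monday, so the first Sunday is September 7 and the third is September 21.
7 April 2025 is outside the daylight-saving period (11 April – 21 September), so Dorvand District is on standard time, UTC+08:00.
13:45 local − 8h = 05:45 UTC.

05:45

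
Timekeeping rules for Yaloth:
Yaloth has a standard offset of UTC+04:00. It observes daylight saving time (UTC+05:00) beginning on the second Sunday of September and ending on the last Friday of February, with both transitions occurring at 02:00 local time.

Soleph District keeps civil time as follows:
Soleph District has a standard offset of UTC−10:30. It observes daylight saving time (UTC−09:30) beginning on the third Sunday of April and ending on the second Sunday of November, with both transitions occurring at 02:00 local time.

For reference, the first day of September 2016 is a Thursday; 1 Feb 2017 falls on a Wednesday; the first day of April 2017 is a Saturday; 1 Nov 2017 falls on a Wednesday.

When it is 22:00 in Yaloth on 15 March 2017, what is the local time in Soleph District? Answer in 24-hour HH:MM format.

07:30

1 September 2016 is a Thursday, so the first Sunday is September 4 and the second is September 11.
1 February 2017 is a Wednesday, so Fridays fall on 3, 10, 17, 24; the last is February 24.
Daylight saving runs 11 September 2016 – 24 February 2017; 15 March 2017 is outside that window, so Yaloth is on standard time at UTC+04:00.
22:00 Yaloth − 4h = 18:00 UTC.
1 April 2017 is a Saturday, so the first Sunday is April 2 and the third is April 16.
1 November 2017 is a Wednesday, so the first Sunday is November 5 and the second is November 12.
At the standard offset (UTC−10:30), 18:00 UTC − 10h30m = 07:30 Soleph District standard time.
The standard-time date in Soleph District, 15 March 2017, is outside the daylight-saving period (16 April – 12 November), so Soleph District is on standard time, UTC−10:30.
18:00 UTC − 10h30m = 07:30 Soleph District.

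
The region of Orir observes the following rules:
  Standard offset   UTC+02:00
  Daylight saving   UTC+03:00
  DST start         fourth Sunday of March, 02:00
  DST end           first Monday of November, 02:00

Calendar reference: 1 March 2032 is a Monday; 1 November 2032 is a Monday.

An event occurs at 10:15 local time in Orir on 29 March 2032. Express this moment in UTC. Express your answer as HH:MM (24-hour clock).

07:15

1 March 2032 is a Monday, so the first Sunday is March 7 and the fourth is March 28.
1 November 2032 is a Monday, so the first Monday is November 1.
29 March 2032 falls between 28 March and 1 November, so daylight saving is in effect and Orir is at UTC+03:00.
10:15 local − 3h = 07:15 UTC.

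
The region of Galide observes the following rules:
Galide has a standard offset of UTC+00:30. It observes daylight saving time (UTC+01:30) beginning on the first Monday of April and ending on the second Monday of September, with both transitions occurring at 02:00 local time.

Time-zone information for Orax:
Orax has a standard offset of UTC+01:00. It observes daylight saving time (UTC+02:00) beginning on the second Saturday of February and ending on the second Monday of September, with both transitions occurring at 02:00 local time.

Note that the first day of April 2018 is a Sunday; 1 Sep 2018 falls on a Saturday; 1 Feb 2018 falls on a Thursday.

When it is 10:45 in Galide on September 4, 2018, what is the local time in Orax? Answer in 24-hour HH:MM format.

1 April 2018 is a Sunday, so the first Monday is April 2.
1 September 2018 is a Saturday, so the first Monday is September 3 and the second is September 10.
Daylight saving runs 2 April – 10 September; September 4, 2018 is inside that window, so Galide is at UTC+01:30.
10:45 Galide − 1h30m = 09:15 UTC.
1 February 2018 is a Thursday, so the first Saturday is February 3 and the second is February 10.
1 September 2018 is a Saturday, so the first Monday is September 3 and the second is September 10.
At the standard offset (UTC+01:00), 09:15 UTC + 1h = 10:15 Orax standard time.
Daylight saving runs 10 February – 10 September; the standard-time date in Orax, September 4, 2018, is inside that window, so Orax is at UTC+02:00.
09:15 UTC + 2h = 11:15 Orax.

11:15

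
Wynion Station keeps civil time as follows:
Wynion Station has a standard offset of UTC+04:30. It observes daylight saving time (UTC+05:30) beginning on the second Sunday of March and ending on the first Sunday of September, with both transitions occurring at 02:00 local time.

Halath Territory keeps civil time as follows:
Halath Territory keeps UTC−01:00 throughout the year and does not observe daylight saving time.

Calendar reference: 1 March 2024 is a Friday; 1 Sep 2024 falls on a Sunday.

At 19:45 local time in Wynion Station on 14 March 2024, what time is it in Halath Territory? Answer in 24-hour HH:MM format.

13:15

1 March 2024 is a Friday, so the first Sunday is March 3 and the second is March 10.
1 September 2024 is a Sunday, so the first Sunday is September 1.
Daylight saving runs 10 March – 1 September; 14 March 2024 is inside that window, so Wynion Station is at UTC+05:30.
19:45 Wynion Station − 5h30m = 14:15 UTC.
Halath Territory stays on UTC−01:00 all year.
14:15 UTC − 1h = 13:15 Halath Territory.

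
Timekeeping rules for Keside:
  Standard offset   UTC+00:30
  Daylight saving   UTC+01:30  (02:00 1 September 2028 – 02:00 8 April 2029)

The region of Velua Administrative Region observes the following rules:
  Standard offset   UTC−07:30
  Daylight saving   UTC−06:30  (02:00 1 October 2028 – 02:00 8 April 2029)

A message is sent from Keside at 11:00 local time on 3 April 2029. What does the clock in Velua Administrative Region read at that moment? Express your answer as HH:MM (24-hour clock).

3 April 2029 lies within the daylight-saving period (1 September 2028 – 8 April 2029), so Keside is on daylight time, UTC+01:30.
11:00 Keside − 1h30m = 09:30 UTC.
At the standard offset (UTC−07:30), 09:30 UTC − 7h30m = 02:00 Velua Administrative Region standard time.
The standard-time date in Velua Administrative Region, 3 April 2029, falls between 1 October 2028 and 8 April 2029, so daylight saving is in effect and Velua Administrative Region is at UTC−06:30.
09:30 UTC − 6h30m = 03:00 Velua Administrative Region.

03:00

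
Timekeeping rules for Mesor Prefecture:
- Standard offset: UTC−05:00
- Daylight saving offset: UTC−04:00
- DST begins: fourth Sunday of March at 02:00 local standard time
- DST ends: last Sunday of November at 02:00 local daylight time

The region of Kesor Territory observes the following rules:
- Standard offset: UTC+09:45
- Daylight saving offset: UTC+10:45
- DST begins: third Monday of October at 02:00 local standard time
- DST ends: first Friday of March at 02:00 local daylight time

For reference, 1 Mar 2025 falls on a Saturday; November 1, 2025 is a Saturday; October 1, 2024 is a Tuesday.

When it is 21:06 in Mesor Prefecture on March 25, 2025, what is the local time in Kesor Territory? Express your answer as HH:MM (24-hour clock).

10:51

1 March 2025 is a Saturday, so the first Sunday is March 2 and the fourth is March 23.
1 November 2025 is a Saturday, so Sundays fall on 2, 9, 16, 23, 30; the last is November 30.
March 25, 2025 lies within the daylight-saving period (23 March – 30 November), so Mesor Prefecture is on daylight time, UTC−04:00.
21:06 Mesor Prefecture + 4h = 01:06 UTC (rolling into the next day, 26 March 2025).
1 October 2024 is a Tuesday, so the first Monday is October 7 and the third is October 21.
1 March 2025 is a Saturday, so the first Friday is March 7.
At the standard offset (UTC+09:45), 01:06 UTC + 9h45m = 10:51 Kesor Territory standard time.
Daylight saving runs 21 October 2024 – 7 March 2025; the standard-time date in Kesor Territory, March 26, 2025, is outside that window, so Kesor Territory is on standard time at UTC+09:45.
01:06 UTC + 9h45m = 10:51 Kesor Territory.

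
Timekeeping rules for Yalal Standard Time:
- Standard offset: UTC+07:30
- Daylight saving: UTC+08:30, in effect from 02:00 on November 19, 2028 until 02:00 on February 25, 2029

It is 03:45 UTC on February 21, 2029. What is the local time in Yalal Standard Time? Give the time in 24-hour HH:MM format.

At the standard offset (UTC+07:30), 03:45 UTC + 7h30m = 11:15 Yalal Standard Time standard time.
The standard-time date in Yalal Standard Time, February 21, 2029, lies within the daylight-saving period (19 November 2028 – 25 February 2029), so Yalal Standard Time is on daylight time, UTC+08:30.
03:45 UTC + 8h30m = 12:15 local.

12:15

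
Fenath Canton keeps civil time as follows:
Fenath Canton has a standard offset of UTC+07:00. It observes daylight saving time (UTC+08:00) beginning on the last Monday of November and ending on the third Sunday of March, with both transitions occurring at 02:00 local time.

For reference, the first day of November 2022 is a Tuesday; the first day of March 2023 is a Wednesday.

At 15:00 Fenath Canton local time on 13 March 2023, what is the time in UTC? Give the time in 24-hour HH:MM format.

07:00

1 November 2022 is a Tuesday, so Mondays fall on 7, 14, 21, 28; the last is November 28.
1 March 2023 is a Wednesday, so the first Sunday is March 5 and the third is March 19.
13 March 2023 lies within the daylight-saving period (28 November 2022 – 19 March 2023), so Fenath Canton is on daylight time, UTC+08:00.
15:00 local − 8h = 07:00 UTC.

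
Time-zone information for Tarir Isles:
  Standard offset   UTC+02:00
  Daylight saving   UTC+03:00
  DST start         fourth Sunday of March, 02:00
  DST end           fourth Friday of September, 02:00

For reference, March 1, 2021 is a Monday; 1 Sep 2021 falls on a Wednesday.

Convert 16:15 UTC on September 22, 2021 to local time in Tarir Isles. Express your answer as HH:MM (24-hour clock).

1 March 2021 is a Monday, so the first Sunday is March 7 and the fourth is March 28.
1 September 2021 is a Wednesday, so the first Friday is September 3 and the fourth is September 24.
At the standard offset (UTC+02:00), 16:15 UTC + 2h = 18:15 Tarir Isles standard time.
Daylight saving runs 28 March – 24 September; the standard-time date in Tarir Isles, September 22, 2021, is inside that window, so Tarir Isles is at UTC+03:00.
16:15 UTC + 3h = 19:15 local.

19:15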